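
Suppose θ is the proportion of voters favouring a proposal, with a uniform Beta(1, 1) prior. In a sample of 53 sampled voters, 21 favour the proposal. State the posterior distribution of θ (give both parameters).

Posterior: Beta(22, 33)

Observing 21 successes and 32 failures updates Beta(1, 1) by adding the success and failure counts to the two shape parameters: α = 1+21 = 22, β = 1+32 = 33.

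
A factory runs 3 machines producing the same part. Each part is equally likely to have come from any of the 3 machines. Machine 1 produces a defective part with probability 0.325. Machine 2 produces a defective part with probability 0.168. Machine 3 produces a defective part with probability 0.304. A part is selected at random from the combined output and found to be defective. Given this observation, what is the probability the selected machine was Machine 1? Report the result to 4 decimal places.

Posterior probability ≈ 0.4078

P(defective|M1) = 0.325; P(defective|M2) = 0.168; P(defective|M3) = 0.304.
Prior × likelihood for each source: 0.333333·0.325=0.1083, 0.333333·0.168=0.05600, 0.333333·0.304=0.1013. Summing gives P(defective) = 0.26567.
P(Machine 1 | defective) = 0.1083 / 0.26567 = 0.4078.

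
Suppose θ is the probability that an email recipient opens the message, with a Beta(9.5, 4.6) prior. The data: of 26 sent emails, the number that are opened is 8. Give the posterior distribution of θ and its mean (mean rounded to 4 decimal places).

Observing 8 successes and 18 failures updates Beta(9.5, 4.6) by adding the success and failure counts to the two shape parameters: α = 9.5+8 = 17.5, β = 4.6+18 = 22.6.
E[θ | data] = 17.5/(17.5+22.6) = 0.4364.

Posterior: Beta(17.5, 22.6); mean ≈ 0.4364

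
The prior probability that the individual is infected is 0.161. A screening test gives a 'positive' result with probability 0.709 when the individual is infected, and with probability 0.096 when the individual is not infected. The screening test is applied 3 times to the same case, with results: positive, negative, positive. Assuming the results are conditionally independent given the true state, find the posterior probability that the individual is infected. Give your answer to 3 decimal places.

Posterior P(H) ≈ 0.771

Let H be the event that the individual is infected; start with P(H) = 0.161. P('positive'|H) = 0.709, P('positive'|¬H) = 0.096.
Update on result 1 ('positive'): P(H) ← 0.709·0.1610 / (0.709·0.1610 + 0.096·0.8390) = 0.11415/0.19469 = 0.5863.
Update on result 2 ('negative'): P(H) ← 0.291·0.5863 / (0.291·0.5863 + 0.904·0.4137) = 0.17061/0.54460 = 0.3133.
Update on result 3 ('positive'): P(H) ← 0.709·0.3133 / (0.709·0.3133 + 0.096·0.6867) = 0.22212/0.28804 = 0.7711.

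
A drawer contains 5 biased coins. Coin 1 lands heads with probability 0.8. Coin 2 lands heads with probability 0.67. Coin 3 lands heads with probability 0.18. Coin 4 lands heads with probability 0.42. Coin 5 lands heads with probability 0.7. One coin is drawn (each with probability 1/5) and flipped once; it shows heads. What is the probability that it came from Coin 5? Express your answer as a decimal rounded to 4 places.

Posterior probability ≈ 0.2527

Tabulate prior·likelihood by source: [1] prior 0.2, lik 0.8, product 0.1600; [2] prior 0.2, lik 0.67, product 0.1340; [3] prior 0.2, lik 0.18, product 0.03600; [4] prior 0.2, lik 0.42, product 0.08400; [5] prior 0.2, lik 0.7, product 0.1400.
Normalizing constant = 0.55400; the posterior for Coin 5 is its product over the sum, 0.1400/0.55400 = 0.2527.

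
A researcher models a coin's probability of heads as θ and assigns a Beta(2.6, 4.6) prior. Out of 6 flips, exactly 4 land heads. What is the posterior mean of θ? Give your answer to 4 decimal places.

Observing 4 successes and 2 failures updates Beta(2.6, 4.6) by adding the success and failure counts to the two shape parameters: α = 2.6+4 = 6.6, β = 4.6+2 = 6.6.
Posterior mean = α/(α+β) = 6.6/13.2 = 0.5000.

Posterior mean ≈ 0.5000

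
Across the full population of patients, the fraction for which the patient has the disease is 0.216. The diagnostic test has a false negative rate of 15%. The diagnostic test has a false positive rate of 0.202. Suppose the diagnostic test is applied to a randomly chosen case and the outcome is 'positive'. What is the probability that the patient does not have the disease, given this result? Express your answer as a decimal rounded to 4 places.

P(¬H | E) ≈ 0.4631

Write H for 'the patient has the disease'. Prior odds H:¬H = 0.216/0.784 = 0.27551. For the 'positive' outcome, the likelihood ratio is 0.85/0.202 = 4.2079.
Posterior odds = 0.27551 × 4.2079 = 1.1593, so P(H|E) = 1.1593/(1+1.1593) = 0.5369. Then P(¬H|E) = 1 − 0.5369 = 0.4631.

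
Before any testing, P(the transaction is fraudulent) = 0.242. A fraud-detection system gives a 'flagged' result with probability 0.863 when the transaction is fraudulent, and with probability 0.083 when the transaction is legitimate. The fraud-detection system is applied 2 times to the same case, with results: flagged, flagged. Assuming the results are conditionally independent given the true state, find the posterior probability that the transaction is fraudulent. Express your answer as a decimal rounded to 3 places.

With H the event that the transaction is fraudulent, the joint likelihood of the observed sequence is P(data|H) = 0.863·0.863 = 0.74477 and P(data|¬H) = 0.083·0.083 = 0.0068890.
Bayes: P(H|data) = 0.242·0.74477 / (0.242·0.74477 + 0.758·0.0068890) = 0.18023/0.18546 = 0.9718.

Posterior P(H) ≈ 0.972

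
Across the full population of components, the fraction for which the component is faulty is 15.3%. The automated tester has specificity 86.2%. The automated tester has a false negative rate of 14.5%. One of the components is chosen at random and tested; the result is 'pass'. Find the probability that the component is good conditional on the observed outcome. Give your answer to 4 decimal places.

P(¬H | E) ≈ 0.9705

Let H be the event that the component is faulty. P(H) = 0.153, so P(¬H) = 0.847. With E the 'pass' result, P(E|H) = 0.145 and P(E|¬H) = 0.862.
P(E) = 0.145·0.153 + 0.862·0.847 = 0.022185 + 0.73011 = 0.75230.
By Bayes' theorem, P(H|E) = 0.022185 / 0.75230 = 0.0295. Hence P(¬H|E) = 1 − 0.0295 = 0.9705.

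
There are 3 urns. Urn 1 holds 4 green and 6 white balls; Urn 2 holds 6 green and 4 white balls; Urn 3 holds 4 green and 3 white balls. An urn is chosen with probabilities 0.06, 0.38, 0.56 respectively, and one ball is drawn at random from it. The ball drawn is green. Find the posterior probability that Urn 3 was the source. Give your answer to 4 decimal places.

P(green|Urn 1) = 0.4; P(green|Urn 2) = 0.6; P(green|Urn 3) = 0.5714.
Prior × likelihood for each source: 0.06·0.4=0.02400, 0.38·0.6=0.2280, 0.56·0.5714=0.3200. Summing gives P(green) = 0.57200.
P(Urn 3 | green) = 0.3200 / 0.57200 = 0.5594.

Posterior probability ≈ 0.5594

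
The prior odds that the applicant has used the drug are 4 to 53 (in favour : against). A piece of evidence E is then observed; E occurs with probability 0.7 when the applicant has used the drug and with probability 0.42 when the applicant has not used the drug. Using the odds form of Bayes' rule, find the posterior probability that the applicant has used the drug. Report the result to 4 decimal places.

Prior odds = 4/53 = 0.075472.
Likelihood ratio for E = 0.7/0.42 = 1.6667.
Posterior odds = prior odds × LR = 0.12579.
Posterior probability = odds/(1+odds) = 0.12579/1.1258 = 0.1117.

Posterior probability ≈ 0.1117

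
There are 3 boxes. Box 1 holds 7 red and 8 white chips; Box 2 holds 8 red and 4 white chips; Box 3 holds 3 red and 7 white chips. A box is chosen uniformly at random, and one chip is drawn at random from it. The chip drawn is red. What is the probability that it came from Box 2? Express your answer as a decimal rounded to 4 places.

Posterior probability ≈ 0.4651

P(red|Box 1) = 0.4667; P(red|Box 2) = 0.6667; P(red|Box 3) = 0.3.
Prior × likelihood for each source: 0.333333·0.4667=0.1556, 0.333333·0.6667=0.2222, 0.333333·0.3=0.1000. Summing gives P(red) = 0.47778.
P(Box 2 | red) = 0.2222 / 0.47778 = 0.4651.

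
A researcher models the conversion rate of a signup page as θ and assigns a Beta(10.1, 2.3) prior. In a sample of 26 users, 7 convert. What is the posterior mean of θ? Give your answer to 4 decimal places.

The binomial likelihood is conjugate to the Beta prior: with 7 successes and 19 failures, the posterior is Beta(10.1+7, 2.3+19) = Beta(17.1, 21.3).
E[θ | data] = 17.1/(17.1+21.3) = 0.4453.

Posterior mean ≈ 0.4453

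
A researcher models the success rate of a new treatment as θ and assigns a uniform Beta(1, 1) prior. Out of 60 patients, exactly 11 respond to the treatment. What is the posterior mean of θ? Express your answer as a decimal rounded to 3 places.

Posterior mean ≈ 0.194

Observing 11 successes and 49 failures updates Beta(1, 1) by adding the success and failure counts to the two shape parameters: α = 1+11 = 12, β = 1+49 = 50.
E[θ | data] = 12/(12+50) = 0.194.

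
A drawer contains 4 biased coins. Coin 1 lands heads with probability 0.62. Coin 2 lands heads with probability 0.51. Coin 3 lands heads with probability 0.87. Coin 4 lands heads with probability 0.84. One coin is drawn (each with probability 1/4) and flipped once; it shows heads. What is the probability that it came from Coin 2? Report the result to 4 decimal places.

P(heads|C1) = 0.62; P(heads|C2) = 0.51; P(heads|C3) = 0.87; P(heads|C4) = 0.84.
Prior × likelihood for each source: 0.25·0.62=0.1550, 0.25·0.51=0.1275, 0.25·0.87=0.2175, 0.25·0.84=0.2100. Summing gives P(heads) = 0.71000.
P(Coin 2 | heads) = 0.1275 / 0.71000 = 0.1796.

Posterior probability ≈ 0.1796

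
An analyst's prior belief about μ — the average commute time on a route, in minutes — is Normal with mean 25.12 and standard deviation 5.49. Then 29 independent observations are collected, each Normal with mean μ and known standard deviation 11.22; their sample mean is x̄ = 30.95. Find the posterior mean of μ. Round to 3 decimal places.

Posterior mean ≈ 30.216

Prior precision 1/τ₀² = 1/5.49² = 0.0331784; data precision n/σ² = 29/11.22² = 0.230363.
Posterior precision = 0.0331784 + 0.230363 = 0.263541.
Posterior mean = (0.0331784·25.12 + 0.230363·30.95) / 0.263541 = 30.216.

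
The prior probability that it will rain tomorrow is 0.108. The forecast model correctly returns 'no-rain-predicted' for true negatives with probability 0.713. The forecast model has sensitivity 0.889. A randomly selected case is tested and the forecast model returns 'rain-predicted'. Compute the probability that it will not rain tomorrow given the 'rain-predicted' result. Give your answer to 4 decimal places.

Let H be the event that it will rain tomorrow. P(H) = 0.108, so P(¬H) = 0.892. With E the 'rain-predicted' result, P(E|H) = 0.889 and P(E|¬H) = 0.287.
P(E) = 0.889·0.108 + 0.287·0.892 = 0.096012 + 0.25600 = 0.35202.
By Bayes' theorem, P(H|E) = 0.096012 / 0.35202 = 0.2727. Hence P(¬H|E) = 1 − 0.2727 = 0.7273.

P(¬H | E) ≈ 0.7273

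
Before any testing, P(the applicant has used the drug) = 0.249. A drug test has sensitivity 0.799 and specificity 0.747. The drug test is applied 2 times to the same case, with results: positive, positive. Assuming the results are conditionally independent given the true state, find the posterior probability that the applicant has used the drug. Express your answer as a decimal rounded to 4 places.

Let H be the event that the applicant has used the drug; start with P(H) = 0.249. P('positive'|H) = 0.799, P('positive'|¬H) = 0.253.
Update on result 1 ('positive'): P(H) ← 0.799·0.2490 / (0.799·0.2490 + 0.253·0.7510) = 0.19895/0.38895 = 0.5115.
Update on result 2 ('positive'): P(H) ← 0.799·0.5115 / (0.799·0.5115 + 0.253·0.4885) = 0.40869/0.53228 = 0.7678.

Posterior P(H) ≈ 0.7678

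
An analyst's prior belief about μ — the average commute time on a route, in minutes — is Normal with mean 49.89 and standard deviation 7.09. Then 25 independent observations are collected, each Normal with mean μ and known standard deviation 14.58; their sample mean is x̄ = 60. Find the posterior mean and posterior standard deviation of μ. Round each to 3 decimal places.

Prior precision 1/τ₀² = 1/7.09² = 0.0198933; data precision n/σ² = 25/14.58² = 0.117605.
Posterior precision = 0.0198933 + 0.117605 = 0.137498, giving posterior SD = 1/√0.137498 = 2.697.
Posterior mean = (0.0198933·49.89 + 0.117605·60) / 0.137498 = 58.537.

Posterior mean ≈ 58.537; posterior SD ≈ 2.697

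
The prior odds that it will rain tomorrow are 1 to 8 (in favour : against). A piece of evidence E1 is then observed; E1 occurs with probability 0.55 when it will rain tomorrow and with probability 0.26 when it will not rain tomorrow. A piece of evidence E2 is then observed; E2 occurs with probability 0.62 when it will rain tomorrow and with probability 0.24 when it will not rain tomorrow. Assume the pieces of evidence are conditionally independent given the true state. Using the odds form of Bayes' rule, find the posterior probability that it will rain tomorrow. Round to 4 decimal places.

Prior odds = 1/8 = 0.12500.
Likelihood ratio for E1 = 0.55/0.26 = 2.1154.
Likelihood ratio for E2 = 0.62/0.24 = 2.5833.
Posterior odds = prior odds × LR₁ × LR₂ = 0.68309.
Posterior probability = odds/(1+odds) = 0.68309/1.6831 = 0.4059.

Posterior probability ≈ 0.4059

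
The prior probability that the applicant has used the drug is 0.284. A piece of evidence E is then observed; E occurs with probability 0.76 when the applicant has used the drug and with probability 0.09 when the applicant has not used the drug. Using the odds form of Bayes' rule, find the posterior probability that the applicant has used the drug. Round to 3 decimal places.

Posterior probability ≈ 0.770

Prior odds = 0.284/(1−0.284) = 0.39665. In log-odds, ln(0.39665) = -0.92471.
Add log likelihood ratio: ln(8.4444) = 2.1335.
Posterior log-odds = 1.2088, so posterior odds = exp(1.2088) = 3.3495. Converting, P(H|E) = 3.3495/4.3495 = 0.770.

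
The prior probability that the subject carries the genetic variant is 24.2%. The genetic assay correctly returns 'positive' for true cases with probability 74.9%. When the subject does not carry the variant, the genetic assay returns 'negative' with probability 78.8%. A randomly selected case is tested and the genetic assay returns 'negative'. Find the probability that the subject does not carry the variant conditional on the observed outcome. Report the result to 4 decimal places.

Write H for 'the subject carries the genetic variant'. Prior odds H:¬H = 0.242/0.758 = 0.31926. For the 'negative' outcome, the likelihood ratio is 0.251/0.788 = 0.31853.
Posterior odds = 0.31926 × 0.31853 = 0.10169, so P(H|E) = 0.10169/(1+0.10169) = 0.0923. Then P(¬H|E) = 1 − 0.0923 = 0.9077.

P(¬H | E) ≈ 0.9077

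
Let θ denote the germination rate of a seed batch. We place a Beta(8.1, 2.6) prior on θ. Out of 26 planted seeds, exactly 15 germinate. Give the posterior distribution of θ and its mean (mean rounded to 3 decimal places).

Posterior: Beta(23.1, 13.6); mean ≈ 0.629

The binomial likelihood is conjugate to the Beta prior: with 15 successes and 11 failures, the posterior is Beta(8.1+15, 2.6+11) = Beta(23.1, 13.6).
Posterior mean = α/(α+β) = 23.1/36.7 = 0.629.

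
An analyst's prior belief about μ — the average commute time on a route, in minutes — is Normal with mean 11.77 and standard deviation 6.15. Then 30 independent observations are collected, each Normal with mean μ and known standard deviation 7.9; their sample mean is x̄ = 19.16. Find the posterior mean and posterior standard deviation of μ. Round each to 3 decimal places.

Posterior mean ≈ 18.775; posterior SD ≈ 1.404

Prior precision 1/τ₀² = 1/6.15² = 0.0264393; data precision n/σ² = 30/7.9² = 0.480692.
Posterior precision = 0.0264393 + 0.480692 = 0.507131, giving posterior SD = 1/√0.507131 = 1.404.
Posterior mean = (0.0264393·11.77 + 0.480692·19.16) / 0.507131 = 18.775.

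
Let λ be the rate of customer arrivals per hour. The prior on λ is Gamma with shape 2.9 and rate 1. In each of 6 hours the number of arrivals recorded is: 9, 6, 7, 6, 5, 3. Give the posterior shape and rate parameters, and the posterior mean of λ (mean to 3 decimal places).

Total count ∑xᵢ = 36 over n = 6 hours.
Gamma is conjugate to the Poisson likelihood: posterior is Gamma(shape = 2.9+36 = 38.9, rate = 1+6 = 7).
E[λ | data] = 38.9/7 = 5.557.

Posterior: Gamma(shape=38.9, rate=7); mean ≈ 5.557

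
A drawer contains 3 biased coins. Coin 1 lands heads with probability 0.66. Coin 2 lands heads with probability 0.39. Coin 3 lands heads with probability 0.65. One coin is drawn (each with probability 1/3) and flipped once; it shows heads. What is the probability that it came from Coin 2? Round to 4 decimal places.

Tabulate prior·likelihood by source: [1] prior 0.333333, lik 0.66, product 0.2200; [2] prior 0.333333, lik 0.39, product 0.1300; [3] prior 0.333333, lik 0.65, product 0.2167.
Normalizing constant = 0.56667; the posterior for Coin 2 is its product over the sum, 0.1300/0.56667 = 0.2294.

Posterior probability ≈ 0.2294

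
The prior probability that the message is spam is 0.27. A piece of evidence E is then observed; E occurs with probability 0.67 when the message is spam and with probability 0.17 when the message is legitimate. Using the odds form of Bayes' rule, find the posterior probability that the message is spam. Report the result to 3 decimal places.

Posterior probability ≈ 0.593

Prior odds = 0.27/(1−0.27) = 0.36986. In log-odds, ln(0.36986) = -0.99462.
Add log likelihood ratio: ln(3.9412) = 1.3715.
Posterior log-odds = 0.37686, so posterior odds = exp(0.37686) = 1.4577. Converting, P(H|E) = 1.4577/2.4577 = 0.593.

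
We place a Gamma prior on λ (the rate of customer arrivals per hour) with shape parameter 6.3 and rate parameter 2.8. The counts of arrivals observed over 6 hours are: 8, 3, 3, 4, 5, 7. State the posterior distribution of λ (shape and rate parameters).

Posterior: Gamma(shape=36.3, rate=8.8)

Total count ∑xᵢ = 30 over n = 6 hours.
Gamma is conjugate to the Poisson likelihood: posterior is Gamma(shape = 6.3+30 = 36.3, rate = 2.8+6 = 8.8).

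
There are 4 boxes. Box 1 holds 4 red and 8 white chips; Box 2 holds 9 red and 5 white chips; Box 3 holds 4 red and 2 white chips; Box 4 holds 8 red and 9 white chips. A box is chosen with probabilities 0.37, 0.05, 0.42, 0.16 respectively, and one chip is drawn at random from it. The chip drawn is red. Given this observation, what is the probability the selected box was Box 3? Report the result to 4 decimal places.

Posterior probability ≈ 0.5482

P(red|Box 1) = 0.3333; P(red|Box 2) = 0.6429; P(red|Box 3) = 0.6667; P(red|Box 4) = 0.4706.
Prior × likelihood for each source: 0.37·0.3333=0.1233, 0.05·0.6429=0.03214, 0.42·0.6667=0.2800, 0.16·0.4706=0.07529. Summing gives P(red) = 0.51077.
P(Box 3 | red) = 0.2800 / 0.51077 = 0.5482.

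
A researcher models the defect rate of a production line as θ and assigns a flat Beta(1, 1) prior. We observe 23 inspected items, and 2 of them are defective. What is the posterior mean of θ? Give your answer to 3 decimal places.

Observing 2 successes and 21 failures updates Beta(1, 1) by adding the success and failure counts to the two shape parameters: α = 1+2 = 3, β = 1+21 = 22.
E[θ | data] = 3/(3+22) = 0.120.

Posterior mean ≈ 0.120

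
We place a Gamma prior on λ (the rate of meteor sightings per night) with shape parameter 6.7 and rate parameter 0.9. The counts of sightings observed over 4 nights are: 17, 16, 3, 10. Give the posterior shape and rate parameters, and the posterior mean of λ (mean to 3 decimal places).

The Poisson likelihood adds the total count to the shape and the number of exposure periods to the rate. Here ∑xᵢ = 46 and n = 4, so shape 6.7→52.7 and rate 0.9→4.9.
E[λ | data] = 52.7/4.9 = 10.755.

Posterior: Gamma(shape=52.7, rate=4.9); mean ≈ 10.755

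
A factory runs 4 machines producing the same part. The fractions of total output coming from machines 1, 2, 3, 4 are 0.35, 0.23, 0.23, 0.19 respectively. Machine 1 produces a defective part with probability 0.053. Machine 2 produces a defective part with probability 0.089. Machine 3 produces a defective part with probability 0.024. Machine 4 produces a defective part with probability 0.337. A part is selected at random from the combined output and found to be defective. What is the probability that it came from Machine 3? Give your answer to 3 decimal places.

Tabulate prior·likelihood by source: [1] prior 0.35, lik 0.053, product 0.01855; [2] prior 0.23, lik 0.089, product 0.02047; [3] prior 0.23, lik 0.024, product 0.005520; [4] prior 0.19, lik 0.337, product 0.06403.
Normalizing constant = 0.10857; the posterior for Machine 3 is its product over the sum, 0.005520/0.10857 = 0.051.

Posterior probability ≈ 0.051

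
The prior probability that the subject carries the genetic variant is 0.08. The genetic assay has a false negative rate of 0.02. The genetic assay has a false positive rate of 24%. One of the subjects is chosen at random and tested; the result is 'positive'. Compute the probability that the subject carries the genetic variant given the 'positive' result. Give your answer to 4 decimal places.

Let H be the event that the subject carries the genetic variant. P(H) = 0.08, so P(¬H) = 0.92. With E the 'positive' result, P(E|H) = 0.98 and P(E|¬H) = 0.24.
P(E) = 0.98·0.08 + 0.24·0.92 = 0.078400 + 0.22080 = 0.29920.
By Bayes' theorem, P(H|E) = 0.078400 / 0.29920 = 0.2620.

P(H | E) ≈ 0.2620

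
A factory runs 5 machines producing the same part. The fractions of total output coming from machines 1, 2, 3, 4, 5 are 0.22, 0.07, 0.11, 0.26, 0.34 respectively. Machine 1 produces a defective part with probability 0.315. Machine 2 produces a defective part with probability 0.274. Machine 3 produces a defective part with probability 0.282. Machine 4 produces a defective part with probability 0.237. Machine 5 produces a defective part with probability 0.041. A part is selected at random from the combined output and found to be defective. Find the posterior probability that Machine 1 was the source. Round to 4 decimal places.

Posterior probability ≈ 0.3553

Tabulate prior·likelihood by source: [1] prior 0.22, lik 0.315, product 0.06930; [2] prior 0.07, lik 0.274, product 0.01918; [3] prior 0.11, lik 0.282, product 0.03102; [4] prior 0.26, lik 0.237, product 0.06162; [5] prior 0.34, lik 0.041, product 0.01394.
Normalizing constant = 0.19506; the posterior for Machine 1 is its product over the sum, 0.06930/0.19506 = 0.3553.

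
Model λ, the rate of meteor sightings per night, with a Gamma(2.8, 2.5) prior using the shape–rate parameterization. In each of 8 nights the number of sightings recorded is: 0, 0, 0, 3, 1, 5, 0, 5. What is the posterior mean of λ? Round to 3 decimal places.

Posterior mean ≈ 1.600

The Poisson likelihood adds the total count to the shape and the number of exposure periods to the rate. Here ∑xᵢ = 14 and n = 8, so shape 2.8→16.8 and rate 2.5→10.5.
Posterior mean = shape/rate = 16.8/10.5 = 1.600.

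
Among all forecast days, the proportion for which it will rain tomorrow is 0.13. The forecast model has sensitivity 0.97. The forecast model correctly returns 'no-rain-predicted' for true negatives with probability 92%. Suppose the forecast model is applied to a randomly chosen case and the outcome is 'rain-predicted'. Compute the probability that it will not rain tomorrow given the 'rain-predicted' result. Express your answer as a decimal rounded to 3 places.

Let H be the event that it will rain tomorrow. P(H) = 0.13, so P(¬H) = 0.87. With E the 'rain-predicted' result, P(E|H) = 0.97 and P(E|¬H) = 0.08.
P(E) = 0.97·0.13 + 0.08·0.87 = 0.12610 + 0.069600 = 0.19570.
By Bayes' theorem, P(H|E) = 0.12610 / 0.19570 = 0.644. Hence P(¬H|E) = 1 − 0.644 = 0.356.

P(¬H | E) ≈ 0.356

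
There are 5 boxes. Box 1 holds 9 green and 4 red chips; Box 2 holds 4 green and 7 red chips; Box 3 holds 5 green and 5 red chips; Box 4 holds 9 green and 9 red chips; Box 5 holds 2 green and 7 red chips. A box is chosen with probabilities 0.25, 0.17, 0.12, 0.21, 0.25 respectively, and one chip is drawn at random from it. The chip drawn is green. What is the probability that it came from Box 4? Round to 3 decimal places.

Posterior probability ≈ 0.231

P(green|Box 1) = 0.6923; P(green|Box 2) = 0.3636; P(green|Box 3) = 0.5; P(green|Box 4) = 0.5; P(green|Box 5) = 0.2222.
Prior × likelihood for each source: 0.25·0.6923=0.1731, 0.17·0.3636=0.06182, 0.12·0.5=0.06000, 0.21·0.5=0.1050, 0.25·0.2222=0.05556. Summing gives P(green) = 0.45545.
P(Box 4 | green) = 0.1050 / 0.45545 = 0.231.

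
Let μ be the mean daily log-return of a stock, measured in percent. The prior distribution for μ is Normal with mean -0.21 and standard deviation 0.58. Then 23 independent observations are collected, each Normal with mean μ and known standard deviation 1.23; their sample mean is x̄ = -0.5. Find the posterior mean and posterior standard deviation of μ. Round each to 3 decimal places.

Posterior mean ≈ -0.453; posterior SD ≈ 0.235

Prior precision 1/τ₀² = 1/0.58² = 2.97265; data precision n/σ² = 23/1.23² = 15.2026.
Posterior precision = 2.97265 + 15.2026 = 18.1752, giving posterior SD = 1/√18.1752 = 0.235.
Posterior mean = (2.97265·-0.21 + 15.2026·-0.5) / 18.1752 = -0.453.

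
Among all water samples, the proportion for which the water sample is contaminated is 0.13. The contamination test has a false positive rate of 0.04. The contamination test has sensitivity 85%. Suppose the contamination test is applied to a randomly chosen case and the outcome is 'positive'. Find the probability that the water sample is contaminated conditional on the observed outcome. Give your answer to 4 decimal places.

Let H be the event that the water sample is contaminated. P(H) = 0.13, so P(¬H) = 0.87. With E the 'positive' result, P(E|H) = 0.85 and P(E|¬H) = 0.04.
P(E) = 0.85·0.13 + 0.04·0.87 = 0.11050 + 0.034800 = 0.14530.
By Bayes' theorem, P(H|E) = 0.11050 / 0.14530 = 0.7605.

P(H | E) ≈ 0.7605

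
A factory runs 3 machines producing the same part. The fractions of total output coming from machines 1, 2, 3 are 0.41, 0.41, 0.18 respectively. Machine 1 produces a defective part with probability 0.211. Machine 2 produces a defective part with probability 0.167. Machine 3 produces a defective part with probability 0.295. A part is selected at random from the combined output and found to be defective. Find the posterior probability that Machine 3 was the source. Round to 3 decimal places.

Posterior probability ≈ 0.255

P(defective|M1) = 0.211; P(defective|M2) = 0.167; P(defective|M3) = 0.295.
Prior × likelihood for each source: 0.41·0.211=0.08651, 0.41·0.167=0.06847, 0.18·0.295=0.05310. Summing gives P(defective) = 0.20808.
P(Machine 3 | defective) = 0.05310 / 0.20808 = 0.255.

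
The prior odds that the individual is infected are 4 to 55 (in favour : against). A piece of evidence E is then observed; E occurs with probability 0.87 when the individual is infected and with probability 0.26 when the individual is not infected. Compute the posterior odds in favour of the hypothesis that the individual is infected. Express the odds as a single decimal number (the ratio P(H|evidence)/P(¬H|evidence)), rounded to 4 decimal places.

Posterior odds ≈ 0.2434

Prior odds = 4/55 = 0.072727. In log-odds, ln(0.072727) = -2.6210.
Add log likelihood ratio: ln(3.3462) = 1.2078.
Posterior log-odds = -1.4132, so posterior odds = exp(-1.4132) = 0.24336.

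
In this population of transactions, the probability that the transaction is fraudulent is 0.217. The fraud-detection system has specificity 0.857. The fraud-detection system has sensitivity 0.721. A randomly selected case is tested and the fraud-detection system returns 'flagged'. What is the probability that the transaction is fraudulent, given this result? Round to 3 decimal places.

P(H | E) ≈ 0.583

Write H for 'the transaction is fraudulent'. Prior odds H:¬H = 0.217/0.783 = 0.27714. For the 'flagged' outcome, the likelihood ratio is 0.721/0.143 = 5.0420.
Posterior odds = 0.27714 × 5.0420 = 1.3973, so P(H|E) = 1.3973/(1+1.3973) = 0.583.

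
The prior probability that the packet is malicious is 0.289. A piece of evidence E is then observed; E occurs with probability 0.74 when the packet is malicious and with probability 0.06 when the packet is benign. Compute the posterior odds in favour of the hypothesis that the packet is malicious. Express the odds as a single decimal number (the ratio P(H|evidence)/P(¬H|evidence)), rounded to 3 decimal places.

Posterior odds ≈ 5.013

Prior odds = 0.289/(1−0.289) = 0.40647. In log-odds, ln(0.40647) = -0.90025.
Add log likelihood ratio: ln(12.333) = 2.5123.
Posterior log-odds = 1.6121, so posterior odds = exp(1.6121) = 5.0131.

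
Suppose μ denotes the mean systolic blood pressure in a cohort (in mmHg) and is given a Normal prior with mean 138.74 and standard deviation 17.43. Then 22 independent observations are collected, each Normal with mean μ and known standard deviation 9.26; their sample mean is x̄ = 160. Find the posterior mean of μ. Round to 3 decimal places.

Posterior mean ≈ 159.731

With known σ, the Normal prior is conjugate. Weight on the data is w = (n/σ²)/(n/σ² + 1/τ₀²) = 0.256567/(0.256567+0.00329159) = 0.98733.
Posterior mean = w·x̄ + (1−w)·μ₀ = 0.98733·160 + 0.012667·138.74 = 159.731.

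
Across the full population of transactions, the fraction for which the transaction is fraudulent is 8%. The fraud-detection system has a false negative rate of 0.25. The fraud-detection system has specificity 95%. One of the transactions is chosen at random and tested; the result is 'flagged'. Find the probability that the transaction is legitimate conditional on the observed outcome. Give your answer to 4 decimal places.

P(¬H | E) ≈ 0.4340

Let H be the event that the transaction is fraudulent. P(H) = 0.08, so P(¬H) = 0.92. With E the 'flagged' result, P(E|H) = 0.75 and P(E|¬H) = 0.05.
P(E) = 0.75·0.08 + 0.05·0.92 = 0.060000 + 0.046000 = 0.10600.
By Bayes' theorem, P(H|E) = 0.060000 / 0.10600 = 0.5660. Hence P(¬H|E) = 1 − 0.5660 = 0.4340.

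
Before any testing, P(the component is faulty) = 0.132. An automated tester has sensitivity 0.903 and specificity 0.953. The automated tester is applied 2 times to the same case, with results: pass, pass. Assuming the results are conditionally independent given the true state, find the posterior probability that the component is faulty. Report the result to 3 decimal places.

Posterior P(H) ≈ 0.002

With H the event that the component is faulty, the joint likelihood of the observed sequence is P(data|H) = 0.097·0.097 = 0.0094090 and P(data|¬H) = 0.953·0.953 = 0.90821.
Bayes: P(H|data) = 0.132·0.0094090 / (0.132·0.0094090 + 0.868·0.90821) = 0.0012420/0.78957 = 0.0016.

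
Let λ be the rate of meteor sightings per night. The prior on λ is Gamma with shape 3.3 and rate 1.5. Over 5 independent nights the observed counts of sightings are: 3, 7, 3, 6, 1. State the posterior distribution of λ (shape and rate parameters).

Total count ∑xᵢ = 20 over n = 5 nights.
Gamma is conjugate to the Poisson likelihood: posterior is Gamma(shape = 3.3+20 = 23.3, rate = 1.5+5 = 6.5).

Posterior: Gamma(shape=23.3, rate=6.5)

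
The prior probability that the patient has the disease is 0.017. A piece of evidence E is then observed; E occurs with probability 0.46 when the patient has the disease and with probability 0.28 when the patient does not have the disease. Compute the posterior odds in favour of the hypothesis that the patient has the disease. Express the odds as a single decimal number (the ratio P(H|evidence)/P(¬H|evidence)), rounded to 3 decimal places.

Posterior odds ≈ 0.028

Prior odds = 0.017/(1−0.017) = 0.017294. In log-odds, ln(0.017294) = -4.0574.
Add log likelihood ratio: ln(1.6429) = 0.49644.
Posterior log-odds = -3.5610, so posterior odds = exp(-3.5610) = 0.028412.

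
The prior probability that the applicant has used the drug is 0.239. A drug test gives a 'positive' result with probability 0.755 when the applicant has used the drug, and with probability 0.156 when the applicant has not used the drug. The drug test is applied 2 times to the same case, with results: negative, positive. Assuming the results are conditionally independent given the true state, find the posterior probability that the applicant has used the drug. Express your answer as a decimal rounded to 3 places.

With H the event that the applicant has used the drug, the joint likelihood of the observed sequence is P(data|H) = 0.245·0.755 = 0.18498 and P(data|¬H) = 0.844·0.156 = 0.13166.
Bayes: P(H|data) = 0.239·0.18498 / (0.239·0.18498 + 0.761·0.13166) = 0.044209/0.14441 = 0.3061.

Posterior P(H) ≈ 0.306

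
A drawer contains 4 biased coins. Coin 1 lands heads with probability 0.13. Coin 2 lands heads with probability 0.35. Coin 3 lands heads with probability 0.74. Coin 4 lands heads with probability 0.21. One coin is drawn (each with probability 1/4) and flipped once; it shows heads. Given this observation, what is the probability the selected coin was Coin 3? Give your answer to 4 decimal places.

Posterior probability ≈ 0.5175

P(heads|C1) = 0.13; P(heads|C2) = 0.35; P(heads|C3) = 0.74; P(heads|C4) = 0.21.
Prior × likelihood for each source: 0.25·0.13=0.03250, 0.25·0.35=0.08750, 0.25·0.74=0.1850, 0.25·0.21=0.05250. Summing gives P(heads) = 0.35750.
P(Coin 3 | heads) = 0.1850 / 0.35750 = 0.5175.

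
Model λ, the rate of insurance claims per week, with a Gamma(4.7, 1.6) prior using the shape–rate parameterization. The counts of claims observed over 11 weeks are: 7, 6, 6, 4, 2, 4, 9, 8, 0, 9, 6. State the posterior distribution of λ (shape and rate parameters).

Posterior: Gamma(shape=65.7, rate=12.6)

Total count ∑xᵢ = 61 over n = 11 weeks.
Gamma is conjugate to the Poisson likelihood: posterior is Gamma(shape = 4.7+61 = 65.7, rate = 1.6+11 = 12.6).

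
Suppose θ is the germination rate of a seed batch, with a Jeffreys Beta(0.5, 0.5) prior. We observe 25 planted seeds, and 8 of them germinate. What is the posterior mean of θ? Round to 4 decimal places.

Observing 8 successes and 17 failures updates Beta(0.5, 0.5) by adding the success and failure counts to the two shape parameters: α = 0.5+8 = 8.5, β = 0.5+17 = 17.5.
Posterior mean = α/(α+β) = 8.5/26 = 0.3269.

Posterior mean ≈ 0.3269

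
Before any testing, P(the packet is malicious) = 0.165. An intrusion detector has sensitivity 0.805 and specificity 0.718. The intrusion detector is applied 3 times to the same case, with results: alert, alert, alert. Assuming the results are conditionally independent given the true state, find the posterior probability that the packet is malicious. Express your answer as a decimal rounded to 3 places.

Posterior P(H) ≈ 0.821

With H the event that the packet is malicious, the joint likelihood of the observed sequence is P(data|H) = 0.805·0.805·0.805 = 0.52166 and P(data|¬H) = 0.282·0.282·0.282 = 0.022426.
Bayes: P(H|data) = 0.165·0.52166 / (0.165·0.52166 + 0.835·0.022426) = 0.086074/0.10480 = 0.8213.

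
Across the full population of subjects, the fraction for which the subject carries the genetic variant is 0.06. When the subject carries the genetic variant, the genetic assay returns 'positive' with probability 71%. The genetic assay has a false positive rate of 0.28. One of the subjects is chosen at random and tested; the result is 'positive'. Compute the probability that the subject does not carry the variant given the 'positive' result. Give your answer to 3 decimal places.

Let H be the event that the subject carries the genetic variant. P(H) = 0.06, so P(¬H) = 0.94. With E the 'positive' result, P(E|H) = 0.71 and P(E|¬H) = 0.28.
P(E) = 0.71·0.06 + 0.28·0.94 = 0.042600 + 0.26320 = 0.30580.
By Bayes' theorem, P(H|E) = 0.042600 / 0.30580 = 0.139. Hence P(¬H|E) = 1 − 0.139 = 0.861.

P(¬H | E) ≈ 0.861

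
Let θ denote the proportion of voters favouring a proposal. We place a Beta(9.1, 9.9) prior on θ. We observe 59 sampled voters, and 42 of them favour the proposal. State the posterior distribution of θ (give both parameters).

Posterior: Beta(51.1, 26.9)

Observing 42 successes and 17 failures updates Beta(9.1, 9.9) by adding the success and failure counts to the two shape parameters: α = 9.1+42 = 51.1, β = 9.9+17 = 26.9.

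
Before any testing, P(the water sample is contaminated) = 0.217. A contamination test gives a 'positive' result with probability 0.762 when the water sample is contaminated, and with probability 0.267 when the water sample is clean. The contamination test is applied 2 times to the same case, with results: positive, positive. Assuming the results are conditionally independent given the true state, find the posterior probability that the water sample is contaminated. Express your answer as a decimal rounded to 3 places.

Let H be the event that the water sample is contaminated; start with P(H) = 0.217. P('positive'|H) = 0.762, P('positive'|¬H) = 0.267.
Update on result 1 ('positive'): P(H) ← 0.762·0.2170 / (0.762·0.2170 + 0.267·0.7830) = 0.16535/0.37442 = 0.4416.
Update on result 2 ('positive'): P(H) ← 0.762·0.4416 / (0.762·0.4416 + 0.267·0.5584) = 0.33652/0.48561 = 0.6930.

Posterior P(H) ≈ 0.693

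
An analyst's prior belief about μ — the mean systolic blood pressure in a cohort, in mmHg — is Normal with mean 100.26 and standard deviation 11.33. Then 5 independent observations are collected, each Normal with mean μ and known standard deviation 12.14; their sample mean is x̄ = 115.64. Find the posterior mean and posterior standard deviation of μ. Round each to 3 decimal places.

Posterior mean ≈ 112.768; posterior SD ≈ 4.896

Prior precision 1/τ₀² = 1/11.33² = 0.00779005; data precision n/σ² = 5/12.14² = 0.0339260.
Posterior precision = 0.00779005 + 0.0339260 = 0.0417160, giving posterior SD = 1/√0.0417160 = 4.896.
Posterior mean = (0.00779005·100.26 + 0.0339260·115.64) / 0.0417160 = 112.768.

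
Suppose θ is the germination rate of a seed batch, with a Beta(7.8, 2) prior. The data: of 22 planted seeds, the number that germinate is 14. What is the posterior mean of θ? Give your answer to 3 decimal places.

Posterior mean ≈ 0.686

The binomial likelihood is conjugate to the Beta prior: with 14 successes and 8 failures, the posterior is Beta(7.8+14, 2+8) = Beta(21.8, 10).
E[θ | data] = 21.8/(21.8+10) = 0.686.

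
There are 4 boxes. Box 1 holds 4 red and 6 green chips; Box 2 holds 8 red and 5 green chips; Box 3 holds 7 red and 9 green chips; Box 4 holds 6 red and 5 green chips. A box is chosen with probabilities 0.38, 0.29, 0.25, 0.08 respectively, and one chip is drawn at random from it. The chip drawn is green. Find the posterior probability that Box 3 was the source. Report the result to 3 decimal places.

Tabulate prior·likelihood by source: [1] prior 0.38, lik 0.6, product 0.2280; [2] prior 0.29, lik 0.3846, product 0.1115; [3] prior 0.25, lik 0.5625, product 0.1406; [4] prior 0.08, lik 0.4545, product 0.03636.
Normalizing constant = 0.51653; the posterior for Box 3 is its product over the sum, 0.1406/0.51653 = 0.272.

Posterior probability ≈ 0.272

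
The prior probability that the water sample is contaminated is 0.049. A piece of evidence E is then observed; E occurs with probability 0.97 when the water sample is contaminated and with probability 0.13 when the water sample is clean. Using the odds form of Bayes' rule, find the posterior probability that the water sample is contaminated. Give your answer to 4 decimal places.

Posterior probability ≈ 0.2777

Prior odds = 0.049/(1−0.049) = 0.051525. In log-odds, ln(0.051525) = -2.9657.
Add log likelihood ratio: ln(7.4615) = 2.0098.
Posterior log-odds = -0.95593, so posterior odds = exp(-0.95593) = 0.38445. Converting, P(H|E) = 0.38445/1.3845 = 0.2777.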